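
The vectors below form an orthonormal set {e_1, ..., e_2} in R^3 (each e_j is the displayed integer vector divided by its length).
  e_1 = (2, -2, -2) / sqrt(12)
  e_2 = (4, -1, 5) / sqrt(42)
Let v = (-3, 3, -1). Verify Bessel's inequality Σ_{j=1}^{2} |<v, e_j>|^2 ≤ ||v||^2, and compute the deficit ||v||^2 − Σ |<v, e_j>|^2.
Σ |<v, e_j>|^2 = 125/7; ||v||^2 = 19; deficit = 8/7

Write each e_j = u_j / sqrt(<u_j, u_j>) where u_j is the displayed integer vector. Then <v, e_j> = <v, u_j> / sqrt(<u_j, u_j>), so |<v, e_j>|^2 = <v, u_j>^2 / <u_j, u_j>.
Coefficients: <v, e_1> = -10/sqrt(12), <v, e_2> = -20/sqrt(42).
Square and sum: Σ |<v, e_j>|^2 = 125/7.
Compute ||v||^2 = v·v = 19.
Deficit = 19 − 125/7 = 8/7 ≥ 0, confirming Bessel's inequality. (The deficit equals ||v − Σ <v,e_j> e_j||^2, the squared distance from v to span{e_j}.)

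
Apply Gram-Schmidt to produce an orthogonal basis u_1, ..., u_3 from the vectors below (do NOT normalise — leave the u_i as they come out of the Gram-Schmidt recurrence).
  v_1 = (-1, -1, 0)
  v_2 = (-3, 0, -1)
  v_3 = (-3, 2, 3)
Orthogonal basis:
  u_1 = (-1, -1, 0)
  u_2 = (-3/2, 3/2, -1)
  u_3 = (-14/11, 14/11, 42/11)

Apply the Gram-Schmidt recurrence
  u_1 = v_1
  u_i = v_i − Σ_{j<i} ((v_i · u_j) / (u_j · u_j)) · u_j.

Step by step this gives:
  u_1 = (-1, -1, 0)
  u_2 = (-3/2, 3/2, -1)
  u_3 = (-14/11, 14/11, 42/11)

Orthogonality check:
  u_2 · u_1 = 0 (should be 0)
  u_3 · u_1 = 0 (should be 0)
  u_3 · u_2 = 0 (should be 0)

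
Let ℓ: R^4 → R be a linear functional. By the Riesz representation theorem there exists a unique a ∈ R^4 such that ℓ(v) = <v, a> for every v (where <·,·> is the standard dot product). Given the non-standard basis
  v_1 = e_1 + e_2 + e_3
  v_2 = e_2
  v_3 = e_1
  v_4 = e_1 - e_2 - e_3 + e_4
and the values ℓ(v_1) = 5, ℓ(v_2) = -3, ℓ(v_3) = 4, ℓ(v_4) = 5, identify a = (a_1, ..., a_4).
a = (4, -3, 4, 2)

Write a = (a_1, ..., a_4) in the standard basis. For each basis vector v_i, ℓ(v_i) = <v_i, a> is a linear equation in the a_j's. Collect the n equations into a matrix system V a = ℓ, where row i of V is v_i (expressed in the standard basis). Since V is invertible (lower-triangular with 1s on the diagonal, up to permutation), solve by back-substitution:
  V =
[[1, 1, 1, 0],
 [0, 1, 0, 0],
 [1, 0, 0, 0],
 [1, -1, -1, 1]]
  V a = (5, -3, 4, 5)
Solving gives a = (4, -3, 4, 2).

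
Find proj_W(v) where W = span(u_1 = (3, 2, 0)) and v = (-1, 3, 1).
proj_W(v) = (9/13, 6/13, 0)

Set up U = [u_1 | ... | u_1] ∈ R^(3×1). The projector onto W = col(U) is P = U (U^T U)^(-1) U^T.
Compute U^T U =
  [13],
and U^T v = (3).
Solve U^T U · c = U^T v for the coefficients: c = (3/13). The projection is proj_W(v) = U c.
Check: (v - proj_W(v)) · u_1 = 0  (should be 0).
Result: proj_W(v) = (9/13, 6/13, 0).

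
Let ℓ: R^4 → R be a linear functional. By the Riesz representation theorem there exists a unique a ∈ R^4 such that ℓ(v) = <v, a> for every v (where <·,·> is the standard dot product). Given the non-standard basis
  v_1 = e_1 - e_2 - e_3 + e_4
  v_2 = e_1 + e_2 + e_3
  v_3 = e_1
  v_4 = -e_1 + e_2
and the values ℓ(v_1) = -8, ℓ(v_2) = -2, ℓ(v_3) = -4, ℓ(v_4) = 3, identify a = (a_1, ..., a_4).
a = (-4, -1, 3, -2)

Write a = (a_1, ..., a_4) in the standard basis. For each basis vector v_i, ℓ(v_i) = <v_i, a> is a linear equation in the a_j's. Collect the n equations into a matrix system V a = ℓ, where row i of V is v_i (expressed in the standard basis). Since V is invertible (lower-triangular with 1s on the diagonal, up to permutation), solve by back-substitution:
  V =
[[1, -1, -1, 1],
 [1, 1, 1, 0],
 [1, 0, 0, 0],
 [-1, 1, 0, 0]]
  V a = (-8, -2, -4, 3)
Solving gives a = (-4, -1, 3, -2).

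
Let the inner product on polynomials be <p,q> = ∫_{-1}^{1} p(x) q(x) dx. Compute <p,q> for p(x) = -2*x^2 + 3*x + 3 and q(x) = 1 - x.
<p,q> = 8/3

Expand the product: p(x)·q(x) = 2*x^3 - 5*x^2 + 3.
∫_{-1}^{1} of each monomial x^k gives [2/(k+1) if k even, 0 if k odd]. Integrating term-by-term (or equivalently evaluating the antiderivative F(x) = x^4/2 - 5*x^3/3 + 3*x at the endpoints):
  F(1) − F(−1) = 11/6 − (-5/6) = 8/3.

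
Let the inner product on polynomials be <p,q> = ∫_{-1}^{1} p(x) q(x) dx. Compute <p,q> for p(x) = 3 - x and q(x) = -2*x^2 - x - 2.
<p,q> = -46/3

Expand the product: p(x)·q(x) = 2*x^3 - 5*x^2 - x - 6.
∫_{-1}^{1} of each monomial x^k gives [2/(k+1) if k even, 0 if k odd]. Integrating term-by-term (or equivalently evaluating the antiderivative F(x) = x^4/2 - 5*x^3/3 - x^2/2 - 6*x at the endpoints):
  F(1) − F(−1) = -23/3 − (23/3) = -46/3.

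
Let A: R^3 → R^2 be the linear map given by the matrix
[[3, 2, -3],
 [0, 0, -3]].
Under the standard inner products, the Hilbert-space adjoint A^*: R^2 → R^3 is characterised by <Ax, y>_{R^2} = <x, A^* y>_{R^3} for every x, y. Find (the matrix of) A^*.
A^* = A^T =
[[3, 0],
 [2, 0],
 [-3, -3]]

For real matrices with standard dot products, the defining identity <Ax, y> = <x, A^* y> gives (Ax)^T y = x^T (A^*) y, i.e. x^T A^T y = x^T (A^*) y. Since this holds for all x, y, we must have A^* = A^T. Therefore
A^* =
[[3, 0],
 [2, 0],
 [-3, -3]].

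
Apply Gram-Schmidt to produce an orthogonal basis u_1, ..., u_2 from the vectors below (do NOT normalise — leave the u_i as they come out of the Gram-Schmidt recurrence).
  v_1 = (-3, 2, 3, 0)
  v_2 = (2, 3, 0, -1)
Orthogonal basis:
  u_1 = (-3, 2, 3, 0)
  u_2 = (2, 3, 0, -1)

Apply the Gram-Schmidt recurrence
  u_1 = v_1
  u_i = v_i − Σ_{j<i} ((v_i · u_j) / (u_j · u_j)) · u_j.

Step by step this gives:
  u_1 = (-3, 2, 3, 0)
  u_2 = (2, 3, 0, -1)

Orthogonality check:
  u_2 · u_1 = 0 (should be 0)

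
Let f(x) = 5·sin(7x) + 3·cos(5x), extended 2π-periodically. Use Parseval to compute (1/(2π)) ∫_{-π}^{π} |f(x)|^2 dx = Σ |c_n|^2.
Σ |c_n|^2 = 17

Expand |f|^2 and use orthogonality of {sin(nx), cos(mx)} on [-π, π]:
  ∫_{-π}^{π} sin(nx)^2 dx = π, ∫ cos(mx)^2 dx = π, and cross terms integrate to 0.
So ∫_{-π}^{π} f(x)^2 dx = 5^2 · π + 3^2 · π = (25 + 9)π.
Divide by 2π: (25 + 9)/2 = 17.
By Parseval, this equals Σ |c_n|^2.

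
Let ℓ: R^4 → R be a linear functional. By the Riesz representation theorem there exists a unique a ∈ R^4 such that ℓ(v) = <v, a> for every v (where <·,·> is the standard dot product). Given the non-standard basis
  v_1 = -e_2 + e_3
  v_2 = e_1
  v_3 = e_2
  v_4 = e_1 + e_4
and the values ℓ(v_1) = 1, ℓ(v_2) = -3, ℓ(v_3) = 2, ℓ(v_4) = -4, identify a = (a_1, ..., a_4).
a = (-3, 2, 3, -1)

Write a = (a_1, ..., a_4) in the standard basis. For each basis vector v_i, ℓ(v_i) = <v_i, a> is a linear equation in the a_j's. Collect the n equations into a matrix system V a = ℓ, where row i of V is v_i (expressed in the standard basis). Since V is invertible (lower-triangular with 1s on the diagonal, up to permutation), solve by back-substitution:
  V =
[[0, -1, 1, 0],
 [1, 0, 0, 0],
 [0, 1, 0, 0],
 [1, 0, 0, 1]]
  V a = (1, -3, 2, -4)
Solving gives a = (-3, 2, 3, -1).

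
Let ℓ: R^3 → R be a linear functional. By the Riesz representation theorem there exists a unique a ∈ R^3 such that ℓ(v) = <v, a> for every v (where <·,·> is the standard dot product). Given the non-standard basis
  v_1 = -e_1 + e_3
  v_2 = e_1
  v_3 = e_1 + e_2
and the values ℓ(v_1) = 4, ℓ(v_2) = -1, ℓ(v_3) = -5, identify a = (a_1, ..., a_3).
a = (-1, -4, 3)

Write a = (a_1, ..., a_3) in the standard basis. For each basis vector v_i, ℓ(v_i) = <v_i, a> is a linear equation in the a_j's. Collect the n equations into a matrix system V a = ℓ, where row i of V is v_i (expressed in the standard basis). Since V is invertible (lower-triangular with 1s on the diagonal, up to permutation), solve by back-substitution:
  V =
[[-1, 0, 1],
 [1, 0, 0],
 [1, 1, 0]]
  V a = (4, -1, -5)
Solving gives a = (-1, -4, 3).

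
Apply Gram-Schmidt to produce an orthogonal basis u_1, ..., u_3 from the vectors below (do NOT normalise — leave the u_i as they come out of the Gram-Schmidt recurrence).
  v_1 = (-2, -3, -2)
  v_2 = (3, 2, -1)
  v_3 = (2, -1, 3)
Orthogonal basis:
  u_1 = (-2, -3, -2)
  u_2 = (31/17, 4/17, -37/17)
  u_3 = (259/138, -148/69, 185/138)

Apply the Gram-Schmidt recurrence
  u_1 = v_1
  u_i = v_i − Σ_{j<i} ((v_i · u_j) / (u_j · u_j)) · u_j.

Step by step this gives:
  u_1 = (-2, -3, -2)
  u_2 = (31/17, 4/17, -37/17)
  u_3 = (259/138, -148/69, 185/138)

Orthogonality check:
  u_2 · u_1 = 0 (should be 0)
  u_3 · u_1 = 0 (should be 0)
  u_3 · u_2 = 0 (should be 0)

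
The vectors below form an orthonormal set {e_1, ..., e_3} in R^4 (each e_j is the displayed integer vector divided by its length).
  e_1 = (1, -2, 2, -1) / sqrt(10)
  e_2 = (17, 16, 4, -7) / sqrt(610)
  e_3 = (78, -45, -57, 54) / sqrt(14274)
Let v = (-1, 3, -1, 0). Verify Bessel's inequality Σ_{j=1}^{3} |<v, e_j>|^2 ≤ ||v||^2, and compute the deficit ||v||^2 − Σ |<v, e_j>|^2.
Σ |<v, e_j>|^2 = 11; ||v||^2 = 11; deficit = 0

Write each e_j = u_j / sqrt(<u_j, u_j>) where u_j is the displayed integer vector. Then <v, e_j> = <v, u_j> / sqrt(<u_j, u_j>), so |<v, e_j>|^2 = <v, u_j>^2 / <u_j, u_j>.
Coefficients: <v, e_1> = -9/sqrt(10), <v, e_2> = 27/sqrt(610), <v, e_3> = -156/sqrt(14274).
Square and sum: Σ |<v, e_j>|^2 = 11.
Compute ||v||^2 = v·v = 11.
Deficit = 11 − 11 = 0 ≥ 0, confirming Bessel's inequality. (The deficit equals ||v − Σ <v,e_j> e_j||^2, the squared distance from v to span{e_j}.)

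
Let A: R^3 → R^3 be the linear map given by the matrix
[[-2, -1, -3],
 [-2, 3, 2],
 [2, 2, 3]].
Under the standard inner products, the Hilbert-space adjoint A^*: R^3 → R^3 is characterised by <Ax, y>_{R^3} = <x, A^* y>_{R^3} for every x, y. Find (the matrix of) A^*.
A^* = A^T =
[[-2, -2, 2],
 [-1, 3, 2],
 [-3, 2, 3]]

For real matrices with standard dot products, the defining identity <Ax, y> = <x, A^* y> gives (Ax)^T y = x^T (A^*) y, i.e. x^T A^T y = x^T (A^*) y. Since this holds for all x, y, we must have A^* = A^T. Therefore
A^* =
[[-2, -2, 2],
 [-1, 3, 2],
 [-3, 2, 3]].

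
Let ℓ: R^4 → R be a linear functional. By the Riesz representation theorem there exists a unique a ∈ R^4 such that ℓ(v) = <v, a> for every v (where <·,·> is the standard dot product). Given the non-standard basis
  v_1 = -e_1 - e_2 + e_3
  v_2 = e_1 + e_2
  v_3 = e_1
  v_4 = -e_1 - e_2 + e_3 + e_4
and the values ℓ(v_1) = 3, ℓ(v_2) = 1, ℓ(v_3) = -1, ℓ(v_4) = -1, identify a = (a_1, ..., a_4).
a = (-1, 2, 4, -4)

Write a = (a_1, ..., a_4) in the standard basis. For each basis vector v_i, ℓ(v_i) = <v_i, a> is a linear equation in the a_j's. Collect the n equations into a matrix system V a = ℓ, where row i of V is v_i (expressed in the standard basis). Since V is invertible (lower-triangular with 1s on the diagonal, up to permutation), solve by back-substitution:
  V =
[[-1, -1, 1, 0],
 [1, 1, 0, 0],
 [1, 0, 0, 0],
 [-1, -1, 1, 1]]
  V a = (3, 1, -1, -1)
Solving gives a = (-1, 2, 4, -4).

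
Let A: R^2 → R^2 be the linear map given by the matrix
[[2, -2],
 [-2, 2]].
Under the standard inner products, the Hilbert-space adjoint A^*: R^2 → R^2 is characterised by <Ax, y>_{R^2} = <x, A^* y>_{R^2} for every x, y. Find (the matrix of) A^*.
A^* = A^T =
[[2, -2],
 [-2, 2]]

For real matrices with standard dot products, the defining identity <Ax, y> = <x, A^* y> gives (Ax)^T y = x^T (A^*) y, i.e. x^T A^T y = x^T (A^*) y. Since this holds for all x, y, we must have A^* = A^T. Therefore
A^* =
[[2, -2],
 [-2, 2]].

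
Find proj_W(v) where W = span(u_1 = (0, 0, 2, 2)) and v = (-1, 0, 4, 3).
proj_W(v) = (0, 0, 7/2, 7/2)

Set up U = [u_1 | ... | u_1] ∈ R^(4×1). The projector onto W = col(U) is P = U (U^T U)^(-1) U^T.
Compute U^T U =
  [8],
and U^T v = (14).
Solve U^T U · c = U^T v for the coefficients: c = (7/4). The projection is proj_W(v) = U c.
Check: (v - proj_W(v)) · u_1 = 0  (should be 0).
Result: proj_W(v) = (0, 0, 7/2, 7/2).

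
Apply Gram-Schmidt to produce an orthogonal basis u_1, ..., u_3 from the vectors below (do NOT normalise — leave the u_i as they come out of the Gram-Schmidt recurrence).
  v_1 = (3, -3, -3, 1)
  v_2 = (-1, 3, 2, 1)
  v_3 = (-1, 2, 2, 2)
Orthogonal basis:
  u_1 = (3, -3, -3, 1)
  u_2 = (23/28, 33/28, 5/28, 45/28)
  u_3 = (-66/131, -89/131, 54/131, 93/131)

Apply the Gram-Schmidt recurrence
  u_1 = v_1
  u_i = v_i − Σ_{j<i} ((v_i · u_j) / (u_j · u_j)) · u_j.

Step by step this gives:
  u_1 = (3, -3, -3, 1)
  u_2 = (23/28, 33/28, 5/28, 45/28)
  u_3 = (-66/131, -89/131, 54/131, 93/131)

Orthogonality check:
  u_2 · u_1 = 0 (should be 0)
  u_3 · u_1 = 0 (should be 0)
  u_3 · u_2 = 0 (should be 0)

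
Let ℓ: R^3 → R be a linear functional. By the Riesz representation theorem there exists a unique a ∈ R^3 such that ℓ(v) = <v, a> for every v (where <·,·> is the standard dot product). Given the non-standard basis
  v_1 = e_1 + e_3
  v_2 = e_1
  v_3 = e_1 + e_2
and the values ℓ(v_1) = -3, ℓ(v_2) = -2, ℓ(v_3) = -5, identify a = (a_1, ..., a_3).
a = (-2, -3, -1)

Write a = (a_1, ..., a_3) in the standard basis. For each basis vector v_i, ℓ(v_i) = <v_i, a> is a linear equation in the a_j's. Collect the n equations into a matrix system V a = ℓ, where row i of V is v_i (expressed in the standard basis). Since V is invertible (lower-triangular with 1s on the diagonal, up to permutation), solve by back-substitution:
  V =
[[1, 0, 1],
 [1, 0, 0],
 [1, 1, 0]]
  V a = (-3, -2, -5)
Solving gives a = (-2, -3, -1).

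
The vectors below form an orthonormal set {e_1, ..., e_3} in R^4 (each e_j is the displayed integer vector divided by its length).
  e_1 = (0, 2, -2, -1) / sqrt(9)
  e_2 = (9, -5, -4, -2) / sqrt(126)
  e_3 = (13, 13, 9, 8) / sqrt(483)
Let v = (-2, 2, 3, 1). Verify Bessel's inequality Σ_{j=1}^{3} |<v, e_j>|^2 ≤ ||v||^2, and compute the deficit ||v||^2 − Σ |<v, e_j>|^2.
Σ |<v, e_j>|^2 = 1210/69; ||v||^2 = 18; deficit = 32/69

Write each e_j = u_j / sqrt(<u_j, u_j>) where u_j is the displayed integer vector. Then <v, e_j> = <v, u_j> / sqrt(<u_j, u_j>), so |<v, e_j>|^2 = <v, u_j>^2 / <u_j, u_j>.
Coefficients: <v, e_1> = -3/sqrt(9), <v, e_2> = -42/sqrt(126), <v, e_3> = 35/sqrt(483).
Square and sum: Σ |<v, e_j>|^2 = 1210/69.
Compute ||v||^2 = v·v = 18.
Deficit = 18 − 1210/69 = 32/69 ≥ 0, confirming Bessel's inequality. (The deficit equals ||v − Σ <v,e_j> e_j||^2, the squared distance from v to span{e_j}.)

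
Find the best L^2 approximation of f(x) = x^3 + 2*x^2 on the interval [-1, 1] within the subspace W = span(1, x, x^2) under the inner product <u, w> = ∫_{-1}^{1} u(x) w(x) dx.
g(x) = 2*x^2 + 3*x/5

The best approximation g ∈ W is the orthogonal projection of f onto W. Writing g = a_0 + a_1 x + a_2 x^2, the coefficients solve the normal equations G · a = b where
  G_{ij} = <φ_i, φ_j> and b_i = <f, φ_i>, with φ_0 = 1, φ_1 = x, φ_2 = x^2.
G =
  [2, 0, 2/3]
  [0, 2/3, 0]
  [2/3, 0, 2/5],
b = (4/3, 2/5, 4/5).
Solving gives a_0 = 0, a_1 = 3/5, a_2 = 2, so
  g(x) = 2*x^2 + 3*x/5.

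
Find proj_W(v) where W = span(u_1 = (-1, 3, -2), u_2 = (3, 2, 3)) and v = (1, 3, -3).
proj_W(v) = (-14/23, 1008/299, -490/299)

Set up U = [u_1 | ... | u_2] ∈ R^(3×2). The projector onto W = col(U) is P = U (U^T U)^(-1) U^T.
Compute U^T U =
  [14, -3]
  [-3, 22],
and U^T v = (14, 0).
Solve U^T U · c = U^T v for the coefficients: c = (308/299, 42/299). The projection is proj_W(v) = U c.
Check: (v - proj_W(v)) · u_1 = 0  (should be 0).
Check: (v - proj_W(v)) · u_2 = 0  (should be 0).
Result: proj_W(v) = (-14/23, 1008/299, -490/299).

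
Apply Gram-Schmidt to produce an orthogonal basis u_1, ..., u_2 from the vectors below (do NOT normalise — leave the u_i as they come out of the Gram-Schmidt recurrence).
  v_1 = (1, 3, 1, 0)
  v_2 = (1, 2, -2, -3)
Orthogonal basis:
  u_1 = (1, 3, 1, 0)
  u_2 = (6/11, 7/11, -27/11, -3)

Apply the Gram-Schmidt recurrence
  u_1 = v_1
  u_i = v_i − Σ_{j<i} ((v_i · u_j) / (u_j · u_j)) · u_j.

Step by step this gives:
  u_1 = (1, 3, 1, 0)
  u_2 = (6/11, 7/11, -27/11, -3)

Orthogonality check:
  u_2 · u_1 = 0 (should be 0)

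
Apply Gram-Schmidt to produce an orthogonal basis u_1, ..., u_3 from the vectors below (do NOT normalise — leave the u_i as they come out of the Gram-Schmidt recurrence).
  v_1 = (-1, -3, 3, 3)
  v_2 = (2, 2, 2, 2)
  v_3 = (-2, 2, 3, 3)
Orthogonal basis:
  u_1 = (-1, -3, 3, 3)
  u_2 = (15/7, 17/7, 11/7, 11/7)
  u_3 = (-26/9, 52/27, 13/27, 13/27)

Apply the Gram-Schmidt recurrence
  u_1 = v_1
  u_i = v_i − Σ_{j<i} ((v_i · u_j) / (u_j · u_j)) · u_j.

Step by step this gives:
  u_1 = (-1, -3, 3, 3)
  u_2 = (15/7, 17/7, 11/7, 11/7)
  u_3 = (-26/9, 52/27, 13/27, 13/27)

Orthogonality check:
  u_2 · u_1 = 0 (should be 0)
  u_3 · u_1 = 0 (should be 0)
  u_3 · u_2 = 0 (should be 0)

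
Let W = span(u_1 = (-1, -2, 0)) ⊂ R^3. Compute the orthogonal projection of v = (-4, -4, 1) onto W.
proj_W(v) = (-12/5, -24/5, 0)

Set up U = [u_1 | ... | u_1] ∈ R^(3×1). The projector onto W = col(U) is P = U (U^T U)^(-1) U^T.
Compute U^T U =
  [5],
and U^T v = (12).
Solve U^T U · c = U^T v for the coefficients: c = (12/5). The projection is proj_W(v) = U c.
Check: (v - proj_W(v)) · u_1 = 0  (should be 0).
Result: proj_W(v) = (-12/5, -24/5, 0).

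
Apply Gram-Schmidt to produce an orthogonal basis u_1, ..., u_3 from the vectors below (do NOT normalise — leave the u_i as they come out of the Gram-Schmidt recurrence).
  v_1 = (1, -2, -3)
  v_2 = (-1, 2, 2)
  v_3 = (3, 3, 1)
Orthogonal basis:
  u_1 = (1, -2, -3)
  u_2 = (-3/14, 3/7, -5/14)
  u_3 = (18/5, 9/5, 0)

Apply the Gram-Schmidt recurrence
  u_1 = v_1
  u_i = v_i − Σ_{j<i} ((v_i · u_j) / (u_j · u_j)) · u_j.

Step by step this gives:
  u_1 = (1, -2, -3)
  u_2 = (-3/14, 3/7, -5/14)
  u_3 = (18/5, 9/5, 0)

Orthogonality check:
  u_2 · u_1 = 0 (should be 0)
  u_3 · u_1 = 0 (should be 0)
  u_3 · u_2 = 0 (should be 0)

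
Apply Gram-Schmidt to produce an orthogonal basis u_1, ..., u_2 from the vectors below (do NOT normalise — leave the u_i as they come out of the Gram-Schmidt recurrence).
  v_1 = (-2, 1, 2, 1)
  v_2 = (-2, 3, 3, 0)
Orthogonal basis:
  u_1 = (-2, 1, 2, 1)
  u_2 = (3/5, 17/10, 2/5, -13/10)

Apply the Gram-Schmidt recurrence
  u_1 = v_1
  u_i = v_i − Σ_{j<i} ((v_i · u_j) / (u_j · u_j)) · u_j.

Step by step this gives:
  u_1 = (-2, 1, 2, 1)
  u_2 = (3/5, 17/10, 2/5, -13/10)

Orthogonality check:
  u_2 · u_1 = 0 (should be 0)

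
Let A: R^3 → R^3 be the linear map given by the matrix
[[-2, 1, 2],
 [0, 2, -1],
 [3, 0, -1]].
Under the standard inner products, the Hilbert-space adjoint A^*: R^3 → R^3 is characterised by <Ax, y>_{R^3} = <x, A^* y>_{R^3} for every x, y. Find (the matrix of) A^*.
A^* = A^T =
[[-2, 0, 3],
 [1, 2, 0],
 [2, -1, -1]]

For real matrices with standard dot products, the defining identity <Ax, y> = <x, A^* y> gives (Ax)^T y = x^T (A^*) y, i.e. x^T A^T y = x^T (A^*) y. Since this holds for all x, y, we must have A^* = A^T. Therefore
A^* =
[[-2, 0, 3],
 [1, 2, 0],
 [2, -1, -1]].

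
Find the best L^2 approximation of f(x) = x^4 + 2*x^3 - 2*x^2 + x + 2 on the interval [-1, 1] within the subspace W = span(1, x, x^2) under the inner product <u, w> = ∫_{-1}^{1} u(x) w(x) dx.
g(x) = -8*x^2/7 + 11*x/5 + 67/35

The best approximation g ∈ W is the orthogonal projection of f onto W. Writing g = a_0 + a_1 x + a_2 x^2, the coefficients solve the normal equations G · a = b where
  G_{ij} = <φ_i, φ_j> and b_i = <f, φ_i>, with φ_0 = 1, φ_1 = x, φ_2 = x^2.
G =
  [2, 0, 2/3]
  [0, 2/3, 0]
  [2/3, 0, 2/5],
b = (46/15, 22/15, 86/105).
Solving gives a_0 = 67/35, a_1 = 11/5, a_2 = -8/7, so
  g(x) = -8*x^2/7 + 11*x/5 + 67/35.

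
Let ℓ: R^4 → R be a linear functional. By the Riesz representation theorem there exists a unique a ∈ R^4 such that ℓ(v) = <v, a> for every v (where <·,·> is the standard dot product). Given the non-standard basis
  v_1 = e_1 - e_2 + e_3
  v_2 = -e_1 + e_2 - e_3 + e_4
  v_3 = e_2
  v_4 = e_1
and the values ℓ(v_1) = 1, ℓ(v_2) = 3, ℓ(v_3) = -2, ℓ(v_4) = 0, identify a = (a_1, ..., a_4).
a = (0, -2, -1, 4)

Write a = (a_1, ..., a_4) in the standard basis. For each basis vector v_i, ℓ(v_i) = <v_i, a> is a linear equation in the a_j's. Collect the n equations into a matrix system V a = ℓ, where row i of V is v_i (expressed in the standard basis). Since V is invertible (lower-triangular with 1s on the diagonal, up to permutation), solve by back-substitution:
  V =
[[1, -1, 1, 0],
 [-1, 1, -1, 1],
 [0, 1, 0, 0],
 [1, 0, 0, 0]]
  V a = (1, 3, -2, 0)
Solving gives a = (0, -2, -1, 4).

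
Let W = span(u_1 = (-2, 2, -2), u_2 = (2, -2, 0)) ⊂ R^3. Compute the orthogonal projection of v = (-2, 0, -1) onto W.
proj_W(v) = (-1, 1, -1)

Set up U = [u_1 | ... | u_2] ∈ R^(3×2). The projector onto W = col(U) is P = U (U^T U)^(-1) U^T.
Compute U^T U =
  [12, -8]
  [-8, 8],
and U^T v = (6, -4).
Solve U^T U · c = U^T v for the coefficients: c = (1/2, 0). The projection is proj_W(v) = U c.
Check: (v - proj_W(v)) · u_1 = 0  (should be 0).
Check: (v - proj_W(v)) · u_2 = 0  (should be 0).
Result: proj_W(v) = (-1, 1, -1).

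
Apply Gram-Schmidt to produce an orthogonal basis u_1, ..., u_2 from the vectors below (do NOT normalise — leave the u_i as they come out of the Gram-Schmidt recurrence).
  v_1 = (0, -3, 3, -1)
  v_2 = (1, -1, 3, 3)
Orthogonal basis:
  u_1 = (0, -3, 3, -1)
  u_2 = (1, 8/19, 30/19, 66/19)

Apply the Gram-Schmidt recurrence
  u_1 = v_1
  u_i = v_i − Σ_{j<i} ((v_i · u_j) / (u_j · u_j)) · u_j.

Step by step this gives:
  u_1 = (0, -3, 3, -1)
  u_2 = (1, 8/19, 30/19, 66/19)

Orthogonality check:
  u_2 · u_1 = 0 (should be 0)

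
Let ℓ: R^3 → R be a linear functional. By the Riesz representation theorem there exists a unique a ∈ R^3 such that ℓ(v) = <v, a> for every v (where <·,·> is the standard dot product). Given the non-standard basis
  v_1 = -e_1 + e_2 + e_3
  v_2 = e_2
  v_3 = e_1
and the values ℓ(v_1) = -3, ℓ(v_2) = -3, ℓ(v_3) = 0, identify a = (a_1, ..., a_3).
a = (0, -3, 0)

Write a = (a_1, ..., a_3) in the standard basis. For each basis vector v_i, ℓ(v_i) = <v_i, a> is a linear equation in the a_j's. Collect the n equations into a matrix system V a = ℓ, where row i of V is v_i (expressed in the standard basis). Since V is invertible (lower-triangular with 1s on the diagonal, up to permutation), solve by back-substitution:
  V =
[[-1, 1, 1],
 [0, 1, 0],
 [1, 0, 0]]
  V a = (-3, -3, 0)
Solving gives a = (0, -3, 0).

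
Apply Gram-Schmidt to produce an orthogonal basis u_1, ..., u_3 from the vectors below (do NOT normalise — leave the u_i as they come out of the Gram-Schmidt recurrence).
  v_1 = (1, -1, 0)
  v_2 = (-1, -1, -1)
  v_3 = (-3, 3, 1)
Orthogonal basis:
  u_1 = (1, -1, 0)
  u_2 = (-1, -1, -1)
  u_3 = (-1/3, -1/3, 2/3)

Apply the Gram-Schmidt recurrence
  u_1 = v_1
  u_i = v_i − Σ_{j<i} ((v_i · u_j) / (u_j · u_j)) · u_j.

Step by step this gives:
  u_1 = (1, -1, 0)
  u_2 = (-1, -1, -1)
  u_3 = (-1/3, -1/3, 2/3)

Orthogonality check:
  u_2 · u_1 = 0 (should be 0)
  u_3 · u_1 = 0 (should be 0)
  u_3 · u_2 = 0 (should be 0)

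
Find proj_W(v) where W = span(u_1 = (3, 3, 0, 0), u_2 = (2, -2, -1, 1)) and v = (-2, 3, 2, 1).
proj_W(v) = (-17/10, 27/10, 11/10, -11/10)

Set up U = [u_1 | ... | u_2] ∈ R^(4×2). The projector onto W = col(U) is P = U (U^T U)^(-1) U^T.
Compute U^T U =
  [18, 0]
  [0, 10],
and U^T v = (3, -11).
Solve U^T U · c = U^T v for the coefficients: c = (1/6, -11/10). The projection is proj_W(v) = U c.
Check: (v - proj_W(v)) · u_1 = 0  (should be 0).
Check: (v - proj_W(v)) · u_2 = 0  (should be 0).
Result: proj_W(v) = (-17/10, 27/10, 11/10, -11/10).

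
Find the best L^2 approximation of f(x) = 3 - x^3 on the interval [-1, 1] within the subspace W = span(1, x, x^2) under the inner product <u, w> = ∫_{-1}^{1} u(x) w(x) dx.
g(x) = 3 - 3*x/5

The best approximation g ∈ W is the orthogonal projection of f onto W. Writing g = a_0 + a_1 x + a_2 x^2, the coefficients solve the normal equations G · a = b where
  G_{ij} = <φ_i, φ_j> and b_i = <f, φ_i>, with φ_0 = 1, φ_1 = x, φ_2 = x^2.
G =
  [2, 0, 2/3]
  [0, 2/3, 0]
  [2/3, 0, 2/5],
b = (6, -2/5, 2).
Solving gives a_0 = 3, a_1 = -3/5, a_2 = 0, so
  g(x) = 3 - 3*x/5.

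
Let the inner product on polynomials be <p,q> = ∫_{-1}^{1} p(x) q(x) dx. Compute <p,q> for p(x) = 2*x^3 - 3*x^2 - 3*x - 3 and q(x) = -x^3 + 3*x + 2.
<p,q> = -664/35

Expand the product: p(x)·q(x) = -2*x^6 + 3*x^5 + 9*x^4 - 2*x^3 - 15*x^2 - 15*x - 6.
∫_{-1}^{1} of each monomial x^k gives [2/(k+1) if k even, 0 if k odd]. Integrating term-by-term (or equivalently evaluating the antiderivative F(x) = -2*x^7/7 + x^6/2 + 9*x^5/5 - x^4/2 - 5*x^3 - 15*x^2/2 - 6*x at the endpoints):
  F(1) − F(−1) = -1189/70 − (139/70) = -664/35.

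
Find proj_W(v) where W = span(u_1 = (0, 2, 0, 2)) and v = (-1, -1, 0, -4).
proj_W(v) = (0, -5/2, 0, -5/2)

Set up U = [u_1 | ... | u_1] ∈ R^(4×1). The projector onto W = col(U) is P = U (U^T U)^(-1) U^T.
Compute U^T U =
  [8],
and U^T v = (-10).
Solve U^T U · c = U^T v for the coefficients: c = (-5/4). The projection is proj_W(v) = U c.
Check: (v - proj_W(v)) · u_1 = 0  (should be 0).
Result: proj_W(v) = (0, -5/2, 0, -5/2).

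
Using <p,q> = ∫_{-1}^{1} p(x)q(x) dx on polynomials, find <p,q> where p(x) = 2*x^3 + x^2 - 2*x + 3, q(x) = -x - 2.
<p,q> = -64/5

Expand the product: p(x)·q(x) = -2*x^4 - 5*x^3 + x - 6.
∫_{-1}^{1} of each monomial x^k gives [2/(k+1) if k even, 0 if k odd]. Integrating term-by-term (or equivalently evaluating the antiderivative F(x) = -2*x^5/5 - 5*x^4/4 + x^2/2 - 6*x at the endpoints):
  F(1) − F(−1) = -143/20 − (113/20) = -64/5.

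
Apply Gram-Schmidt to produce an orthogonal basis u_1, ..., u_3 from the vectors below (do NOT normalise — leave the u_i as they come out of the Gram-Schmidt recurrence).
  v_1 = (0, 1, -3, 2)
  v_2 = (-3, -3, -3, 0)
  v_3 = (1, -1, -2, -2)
Orthogonal basis:
  u_1 = (0, 1, -3, 2)
  u_2 = (-3, -24/7, -12/7, -6/7)
  u_3 = (32/19, -11/38, -53/38, -37/19)

Apply the Gram-Schmidt recurrence
  u_1 = v_1
  u_i = v_i − Σ_{j<i} ((v_i · u_j) / (u_j · u_j)) · u_j.

Step by step this gives:
  u_1 = (0, 1, -3, 2)
  u_2 = (-3, -24/7, -12/7, -6/7)
  u_3 = (32/19, -11/38, -53/38, -37/19)

Orthogonality check:
  u_2 · u_1 = 0 (should be 0)
  u_3 · u_1 = 0 (should be 0)
  u_3 · u_2 = 0 (should be 0)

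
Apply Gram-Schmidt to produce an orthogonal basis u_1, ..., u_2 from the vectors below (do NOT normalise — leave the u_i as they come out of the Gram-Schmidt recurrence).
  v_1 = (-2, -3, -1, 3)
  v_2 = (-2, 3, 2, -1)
Orthogonal basis:
  u_1 = (-2, -3, -1, 3)
  u_2 = (-66/23, 39/23, 36/23, 7/23)

Apply the Gram-Schmidt recurrence
  u_1 = v_1
  u_i = v_i − Σ_{j<i} ((v_i · u_j) / (u_j · u_j)) · u_j.

Step by step this gives:
  u_1 = (-2, -3, -1, 3)
  u_2 = (-66/23, 39/23, 36/23, 7/23)

Orthogonality check:
  u_2 · u_1 = 0 (should be 0)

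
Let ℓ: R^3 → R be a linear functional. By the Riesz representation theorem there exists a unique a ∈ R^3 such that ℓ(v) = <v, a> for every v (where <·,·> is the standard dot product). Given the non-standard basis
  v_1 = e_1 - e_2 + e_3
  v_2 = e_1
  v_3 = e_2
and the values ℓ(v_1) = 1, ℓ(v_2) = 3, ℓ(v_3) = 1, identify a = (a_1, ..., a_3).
a = (3, 1, -1)

Write a = (a_1, ..., a_3) in the standard basis. For each basis vector v_i, ℓ(v_i) = <v_i, a> is a linear equation in the a_j's. Collect the n equations into a matrix system V a = ℓ, where row i of V is v_i (expressed in the standard basis). Since V is invertible (lower-triangular with 1s on the diagonal, up to permutation), solve by back-substitution:
  V =
[[1, -1, 1],
 [1, 0, 0],
 [0, 1, 0]]
  V a = (1, 3, 1)
Solving gives a = (3, 1, -1).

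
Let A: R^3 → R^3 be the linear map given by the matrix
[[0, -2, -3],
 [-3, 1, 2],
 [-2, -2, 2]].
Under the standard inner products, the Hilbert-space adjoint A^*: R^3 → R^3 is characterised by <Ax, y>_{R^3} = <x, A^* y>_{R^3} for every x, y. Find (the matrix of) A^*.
A^* = A^T =
[[0, -3, -2],
 [-2, 1, -2],
 [-3, 2, 2]]

For real matrices with standard dot products, the defining identity <Ax, y> = <x, A^* y> gives (Ax)^T y = x^T (A^*) y, i.e. x^T A^T y = x^T (A^*) y. Since this holds for all x, y, we must have A^* = A^T. Therefore
A^* =
[[0, -3, -2],
 [-2, 1, -2],
 [-3, 2, 2]].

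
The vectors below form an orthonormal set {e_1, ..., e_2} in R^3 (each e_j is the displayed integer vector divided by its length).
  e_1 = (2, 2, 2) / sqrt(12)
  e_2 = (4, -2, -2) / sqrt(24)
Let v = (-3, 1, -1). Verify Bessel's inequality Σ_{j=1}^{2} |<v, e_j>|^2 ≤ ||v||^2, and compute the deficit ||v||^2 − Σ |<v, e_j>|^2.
Σ |<v, e_j>|^2 = 9; ||v||^2 = 11; deficit = 2

Write each e_j = u_j / sqrt(<u_j, u_j>) where u_j is the displayed integer vector. Then <v, e_j> = <v, u_j> / sqrt(<u_j, u_j>), so |<v, e_j>|^2 = <v, u_j>^2 / <u_j, u_j>.
Coefficients: <v, e_1> = -6/sqrt(12), <v, e_2> = -12/sqrt(24).
Square and sum: Σ |<v, e_j>|^2 = 9.
Compute ||v||^2 = v·v = 11.
Deficit = 11 − 9 = 2 ≥ 0, confirming Bessel's inequality. (The deficit equals ||v − Σ <v,e_j> e_j||^2, the squared distance from v to span{e_j}.)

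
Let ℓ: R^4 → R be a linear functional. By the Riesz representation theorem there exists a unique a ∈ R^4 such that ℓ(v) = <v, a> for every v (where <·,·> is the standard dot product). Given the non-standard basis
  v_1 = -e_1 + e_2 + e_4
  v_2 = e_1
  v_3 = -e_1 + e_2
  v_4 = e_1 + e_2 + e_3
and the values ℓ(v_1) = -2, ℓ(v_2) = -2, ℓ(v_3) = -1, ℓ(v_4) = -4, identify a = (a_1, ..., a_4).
a = (-2, -3, 1, -1)

Write a = (a_1, ..., a_4) in the standard basis. For each basis vector v_i, ℓ(v_i) = <v_i, a> is a linear equation in the a_j's. Collect the n equations into a matrix system V a = ℓ, where row i of V is v_i (expressed in the standard basis). Since V is invertible (lower-triangular with 1s on the diagonal, up to permutation), solve by back-substitution:
  V =
[[-1, 1, 0, 1],
 [1, 0, 0, 0],
 [-1, 1, 0, 0],
 [1, 1, 1, 0]]
  V a = (-2, -2, -1, -4)
Solving gives a = (-2, -3, 1, -1).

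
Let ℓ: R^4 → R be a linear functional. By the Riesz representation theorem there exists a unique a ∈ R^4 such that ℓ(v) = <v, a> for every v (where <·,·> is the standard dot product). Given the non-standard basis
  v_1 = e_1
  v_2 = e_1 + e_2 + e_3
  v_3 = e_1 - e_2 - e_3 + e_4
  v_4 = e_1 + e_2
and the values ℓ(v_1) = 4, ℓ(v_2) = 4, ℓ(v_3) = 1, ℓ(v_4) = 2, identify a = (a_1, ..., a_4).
a = (4, -2, 2, -3)

Write a = (a_1, ..., a_4) in the standard basis. For each basis vector v_i, ℓ(v_i) = <v_i, a> is a linear equation in the a_j's. Collect the n equations into a matrix system V a = ℓ, where row i of V is v_i (expressed in the standard basis). Since V is invertible (lower-triangular with 1s on the diagonal, up to permutation), solve by back-substitution:
  V =
[[1, 0, 0, 0],
 [1, 1, 1, 0],
 [1, -1, -1, 1],
 [1, 1, 0, 0]]
  V a = (4, 4, 1, 2)
Solving gives a = (4, -2, 2, -3).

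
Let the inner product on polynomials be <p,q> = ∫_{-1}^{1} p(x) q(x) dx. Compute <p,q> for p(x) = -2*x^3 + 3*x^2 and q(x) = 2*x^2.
<p,q> = 12/5

Expand the product: p(x)·q(x) = -4*x^5 + 6*x^4.
∫_{-1}^{1} of each monomial x^k gives [2/(k+1) if k even, 0 if k odd]. Integrating term-by-term (or equivalently evaluating the antiderivative F(x) = -2*x^6/3 + 6*x^5/5 at the endpoints):
  F(1) − F(−1) = 8/15 − (-28/15) = 12/5.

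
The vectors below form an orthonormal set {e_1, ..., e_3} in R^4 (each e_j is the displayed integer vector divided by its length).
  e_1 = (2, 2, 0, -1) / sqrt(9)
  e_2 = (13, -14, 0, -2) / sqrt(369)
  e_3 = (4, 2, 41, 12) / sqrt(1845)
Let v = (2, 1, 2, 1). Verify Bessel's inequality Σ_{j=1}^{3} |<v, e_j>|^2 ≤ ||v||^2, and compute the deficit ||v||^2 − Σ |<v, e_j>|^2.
Σ |<v, e_j>|^2 = 401/45; ||v||^2 = 10; deficit = 49/45

Write each e_j = u_j / sqrt(<u_j, u_j>) where u_j is the displayed integer vector. Then <v, e_j> = <v, u_j> / sqrt(<u_j, u_j>), so |<v, e_j>|^2 = <v, u_j>^2 / <u_j, u_j>.
Coefficients: <v, e_1> = 5/sqrt(9), <v, e_2> = 10/sqrt(369), <v, e_3> = 104/sqrt(1845).
Square and sum: Σ |<v, e_j>|^2 = 401/45.
Compute ||v||^2 = v·v = 10.
Deficit = 10 − 401/45 = 49/45 ≥ 0, confirming Bessel's inequality. (The deficit equals ||v − Σ <v,e_j> e_j||^2, the squared distance from v to span{e_j}.)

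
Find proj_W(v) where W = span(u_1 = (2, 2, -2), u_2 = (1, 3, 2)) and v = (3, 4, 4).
proj_W(v) = (59/38, 185/38, 65/19)

Set up U = [u_1 | ... | u_2] ∈ R^(3×2). The projector onto W = col(U) is P = U (U^T U)^(-1) U^T.
Compute U^T U =
  [12, 4]
  [4, 14],
and U^T v = (6, 23).
Solve U^T U · c = U^T v for the coefficients: c = (-1/19, 63/38). The projection is proj_W(v) = U c.
Check: (v - proj_W(v)) · u_1 = 0  (should be 0).
Check: (v - proj_W(v)) · u_2 = 0  (should be 0).
Result: proj_W(v) = (59/38, 185/38, 65/19).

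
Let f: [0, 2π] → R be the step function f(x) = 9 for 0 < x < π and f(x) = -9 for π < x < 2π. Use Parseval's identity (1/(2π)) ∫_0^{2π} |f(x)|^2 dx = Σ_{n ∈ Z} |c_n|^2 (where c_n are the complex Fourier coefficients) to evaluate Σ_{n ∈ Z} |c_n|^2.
Σ |c_n|^2 = 81

Parseval equates the L^2 energy of f (normalised by 1/(2π)) with the ℓ^2 sum of its Fourier coefficients: (1/(2π)) ∫_0^{2π} |f|^2 = Σ |c_n|^2.
Compute the left side: (1/(2π)) [∫_0^π 9^2 dx + ∫_π^{2π} (-9)^2 dx] = (1/(2π)) · (81π + 81π) = (81 + 81)/2 = 81.
So Σ_{n ∈ Z} |c_n|^2 = 81.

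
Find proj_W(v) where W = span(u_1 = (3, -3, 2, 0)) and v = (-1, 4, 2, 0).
proj_W(v) = (-3/2, 3/2, -1, 0)

Set up U = [u_1 | ... | u_1] ∈ R^(4×1). The projector onto W = col(U) is P = U (U^T U)^(-1) U^T.
Compute U^T U =
  [22],
and U^T v = (-11).
Solve U^T U · c = U^T v for the coefficients: c = (-1/2). The projection is proj_W(v) = U c.
Check: (v - proj_W(v)) · u_1 = 0  (should be 0).
Result: proj_W(v) = (-3/2, 3/2, -1, 0).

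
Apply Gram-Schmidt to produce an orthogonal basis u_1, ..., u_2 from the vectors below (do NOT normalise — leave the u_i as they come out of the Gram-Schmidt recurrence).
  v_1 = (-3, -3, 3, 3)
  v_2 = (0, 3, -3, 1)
Orthogonal basis:
  u_1 = (-3, -3, 3, 3)
  u_2 = (-5/4, 7/4, -7/4, 9/4)

Apply the Gram-Schmidt recurrence
  u_1 = v_1
  u_i = v_i − Σ_{j<i} ((v_i · u_j) / (u_j · u_j)) · u_j.

Step by step this gives:
  u_1 = (-3, -3, 3, 3)
  u_2 = (-5/4, 7/4, -7/4, 9/4)

Orthogonality check:
  u_2 · u_1 = 0 (should be 0)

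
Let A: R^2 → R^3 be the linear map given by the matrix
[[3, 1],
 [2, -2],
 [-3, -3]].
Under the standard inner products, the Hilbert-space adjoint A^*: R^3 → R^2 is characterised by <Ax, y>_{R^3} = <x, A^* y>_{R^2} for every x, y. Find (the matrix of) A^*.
A^* = A^T =
[[3, 2, -3],
 [1, -2, -3]]

For real matrices with standard dot products, the defining identity <Ax, y> = <x, A^* y> gives (Ax)^T y = x^T (A^*) y, i.e. x^T A^T y = x^T (A^*) y. Since this holds for all x, y, we must have A^* = A^T. Therefore
A^* =
[[3, 2, -3],
 [1, -2, -3]].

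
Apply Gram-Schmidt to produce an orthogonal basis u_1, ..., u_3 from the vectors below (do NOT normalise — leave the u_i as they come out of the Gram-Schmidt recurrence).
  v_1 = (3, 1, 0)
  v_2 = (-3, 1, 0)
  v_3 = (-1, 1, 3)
Orthogonal basis:
  u_1 = (3, 1, 0)
  u_2 = (-3/5, 9/5, 0)
  u_3 = (0, 0, 3)

Apply the Gram-Schmidt recurrence
  u_1 = v_1
  u_i = v_i − Σ_{j<i} ((v_i · u_j) / (u_j · u_j)) · u_j.

Step by step this gives:
  u_1 = (3, 1, 0)
  u_2 = (-3/5, 9/5, 0)
  u_3 = (0, 0, 3)

Orthogonality check:
  u_2 · u_1 = 0 (should be 0)
  u_3 · u_1 = 0 (should be 0)
  u_3 · u_2 = 0 (should be 0)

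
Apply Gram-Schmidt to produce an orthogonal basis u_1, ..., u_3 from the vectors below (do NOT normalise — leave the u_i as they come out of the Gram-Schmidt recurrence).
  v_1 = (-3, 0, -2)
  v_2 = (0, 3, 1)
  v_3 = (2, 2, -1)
Orthogonal basis:
  u_1 = (-3, 0, -2)
  u_2 = (-6/13, 3, 9/13)
  u_3 = (9/7, 9/14, -27/14)

Apply the Gram-Schmidt recurrence
  u_1 = v_1
  u_i = v_i − Σ_{j<i} ((v_i · u_j) / (u_j · u_j)) · u_j.

Step by step this gives:
  u_1 = (-3, 0, -2)
  u_2 = (-6/13, 3, 9/13)
  u_3 = (9/7, 9/14, -27/14)

Orthogonality check:
  u_2 · u_1 = 0 (should be 0)
  u_3 · u_1 = 0 (should be 0)
  u_3 · u_2 = 0 (should be 0)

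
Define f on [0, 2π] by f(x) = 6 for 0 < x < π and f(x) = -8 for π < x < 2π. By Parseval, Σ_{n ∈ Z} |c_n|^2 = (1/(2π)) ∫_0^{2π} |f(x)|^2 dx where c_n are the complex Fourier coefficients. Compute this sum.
Σ |c_n|^2 = 50

Parseval equates the L^2 energy of f (normalised by 1/(2π)) with the ℓ^2 sum of its Fourier coefficients: (1/(2π)) ∫_0^{2π} |f|^2 = Σ |c_n|^2.
Compute the left side: (1/(2π)) [∫_0^π 6^2 dx + ∫_π^{2π} (-8)^2 dx] = (1/(2π)) · (36π + 64π) = (36 + 64)/2 = 50.
So Σ_{n ∈ Z} |c_n|^2 = 50.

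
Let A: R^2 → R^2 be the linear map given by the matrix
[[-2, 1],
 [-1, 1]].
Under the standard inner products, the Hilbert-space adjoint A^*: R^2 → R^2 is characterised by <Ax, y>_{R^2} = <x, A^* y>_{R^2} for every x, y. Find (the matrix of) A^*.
A^* = A^T =
[[-2, -1],
 [1, 1]]

For real matrices with standard dot products, the defining identity <Ax, y> = <x, A^* y> gives (Ax)^T y = x^T (A^*) y, i.e. x^T A^T y = x^T (A^*) y. Since this holds for all x, y, we must have A^* = A^T. Therefore
A^* =
[[-2, -1],
 [1, 1]].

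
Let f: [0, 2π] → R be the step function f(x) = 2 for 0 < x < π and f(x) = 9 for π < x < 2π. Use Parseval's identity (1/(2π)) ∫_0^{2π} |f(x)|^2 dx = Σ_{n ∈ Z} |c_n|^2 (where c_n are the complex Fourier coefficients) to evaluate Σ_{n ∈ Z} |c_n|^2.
Σ |c_n|^2 = 85/2

Parseval equates the L^2 energy of f (normalised by 1/(2π)) with the ℓ^2 sum of its Fourier coefficients: (1/(2π)) ∫_0^{2π} |f|^2 = Σ |c_n|^2.
Compute the left side: (1/(2π)) [∫_0^π 2^2 dx + ∫_π^{2π} 9^2 dx] = (1/(2π)) · (4π + 81π) = (4 + 81)/2 = 85/2.
So Σ_{n ∈ Z} |c_n|^2 = 85/2.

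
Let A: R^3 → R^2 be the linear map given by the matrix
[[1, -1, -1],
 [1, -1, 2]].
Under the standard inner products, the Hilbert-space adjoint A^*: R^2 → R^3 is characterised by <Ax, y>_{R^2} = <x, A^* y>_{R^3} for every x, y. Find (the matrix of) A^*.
A^* = A^T =
[[1, 1],
 [-1, -1],
 [-1, 2]]

For real matrices with standard dot products, the defining identity <Ax, y> = <x, A^* y> gives (Ax)^T y = x^T (A^*) y, i.e. x^T A^T y = x^T (A^*) y. Since this holds for all x, y, we must have A^* = A^T. Therefore
A^* =
[[1, 1],
 [-1, -1],
 [-1, 2]].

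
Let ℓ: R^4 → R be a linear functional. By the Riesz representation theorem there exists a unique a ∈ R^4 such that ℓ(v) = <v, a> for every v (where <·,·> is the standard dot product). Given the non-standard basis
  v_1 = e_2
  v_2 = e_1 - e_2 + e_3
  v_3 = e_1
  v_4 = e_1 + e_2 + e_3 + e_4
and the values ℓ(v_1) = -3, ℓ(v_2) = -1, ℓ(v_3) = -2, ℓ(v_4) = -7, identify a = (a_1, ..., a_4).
a = (-2, -3, -2, 0)

Write a = (a_1, ..., a_4) in the standard basis. For each basis vector v_i, ℓ(v_i) = <v_i, a> is a linear equation in the a_j's. Collect the n equations into a matrix system V a = ℓ, where row i of V is v_i (expressed in the standard basis). Since V is invertible (lower-triangular with 1s on the diagonal, up to permutation), solve by back-substitution:
  V =
[[0, 1, 0, 0],
 [1, -1, 1, 0],
 [1, 0, 0, 0],
 [1, 1, 1, 1]]
  V a = (-3, -1, -2, -7)
Solving gives a = (-2, -3, -2, 0).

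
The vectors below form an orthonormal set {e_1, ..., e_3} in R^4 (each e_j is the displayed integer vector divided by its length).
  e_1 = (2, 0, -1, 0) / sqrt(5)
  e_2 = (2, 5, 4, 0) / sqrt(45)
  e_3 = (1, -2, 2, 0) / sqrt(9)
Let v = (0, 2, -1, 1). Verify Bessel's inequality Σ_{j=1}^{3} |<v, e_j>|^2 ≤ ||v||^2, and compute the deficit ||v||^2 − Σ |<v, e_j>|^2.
Σ |<v, e_j>|^2 = 5; ||v||^2 = 6; deficit = 1

Write each e_j = u_j / sqrt(<u_j, u_j>) where u_j is the displayed integer vector. Then <v, e_j> = <v, u_j> / sqrt(<u_j, u_j>), so |<v, e_j>|^2 = <v, u_j>^2 / <u_j, u_j>.
Coefficients: <v, e_1> = 1/sqrt(5), <v, e_2> = 6/sqrt(45), <v, e_3> = -6/sqrt(9).
Square and sum: Σ |<v, e_j>|^2 = 5.
Compute ||v||^2 = v·v = 6.
Deficit = 6 − 5 = 1 ≥ 0, confirming Bessel's inequality. (The deficit equals ||v − Σ <v,e_j> e_j||^2, the squared distance from v to span{e_j}.)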